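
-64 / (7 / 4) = -256 / 7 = -36.57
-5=-5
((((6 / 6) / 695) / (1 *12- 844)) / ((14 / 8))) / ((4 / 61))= -61 / 4047680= -0.00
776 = 776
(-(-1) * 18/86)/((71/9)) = 81/3053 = 0.03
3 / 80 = 0.04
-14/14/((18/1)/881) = -881/18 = -48.94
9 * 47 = 423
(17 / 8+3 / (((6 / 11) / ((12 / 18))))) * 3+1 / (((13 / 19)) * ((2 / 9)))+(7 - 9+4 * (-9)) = -1461 / 104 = -14.05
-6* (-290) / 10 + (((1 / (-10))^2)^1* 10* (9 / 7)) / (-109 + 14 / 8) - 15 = 795789 / 5005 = 159.00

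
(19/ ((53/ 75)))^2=2030625/ 2809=722.90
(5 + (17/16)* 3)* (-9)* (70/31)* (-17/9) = 77945/248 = 314.29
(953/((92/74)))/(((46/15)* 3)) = 176305/2116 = 83.32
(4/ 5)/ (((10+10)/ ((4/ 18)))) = 2/ 225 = 0.01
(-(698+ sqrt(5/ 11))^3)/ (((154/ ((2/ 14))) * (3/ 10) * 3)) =-18703813910/ 53361 - 80388685 * sqrt(55)/ 586971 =-351530.37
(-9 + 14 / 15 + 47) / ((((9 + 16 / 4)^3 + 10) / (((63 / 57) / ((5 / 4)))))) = 16352 / 1048325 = 0.02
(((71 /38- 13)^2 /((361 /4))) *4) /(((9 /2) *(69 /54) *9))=318096 /2997383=0.11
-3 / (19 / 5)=-15 / 19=-0.79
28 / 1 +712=740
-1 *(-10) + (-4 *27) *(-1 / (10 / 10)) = 118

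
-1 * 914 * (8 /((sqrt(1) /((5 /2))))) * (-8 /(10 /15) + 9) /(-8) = -6855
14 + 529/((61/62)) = 33652/61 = 551.67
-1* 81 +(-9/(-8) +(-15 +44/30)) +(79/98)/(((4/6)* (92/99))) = -24913141/270480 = -92.11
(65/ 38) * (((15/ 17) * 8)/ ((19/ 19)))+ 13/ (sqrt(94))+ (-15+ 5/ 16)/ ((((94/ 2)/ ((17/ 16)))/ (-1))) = 13 * sqrt(94)/ 94+ 1025855/ 82688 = 13.75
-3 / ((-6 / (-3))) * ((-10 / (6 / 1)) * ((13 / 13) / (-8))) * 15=-75 / 16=-4.69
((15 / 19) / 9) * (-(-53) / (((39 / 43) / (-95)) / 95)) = -5412625 / 117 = -46261.75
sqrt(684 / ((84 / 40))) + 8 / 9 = 8 / 9 + 2 * sqrt(3990) / 7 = 18.94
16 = 16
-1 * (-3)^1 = 3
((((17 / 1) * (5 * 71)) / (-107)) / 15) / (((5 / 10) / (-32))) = 77248 / 321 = 240.65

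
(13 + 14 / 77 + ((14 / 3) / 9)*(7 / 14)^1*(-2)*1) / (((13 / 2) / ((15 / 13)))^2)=376100 / 942513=0.40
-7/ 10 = -0.70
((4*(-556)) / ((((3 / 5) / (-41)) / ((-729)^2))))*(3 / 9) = 26921620080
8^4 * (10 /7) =40960 /7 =5851.43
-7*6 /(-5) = 42 /5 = 8.40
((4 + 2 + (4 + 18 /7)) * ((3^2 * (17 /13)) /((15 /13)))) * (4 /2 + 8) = 8976 /7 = 1282.29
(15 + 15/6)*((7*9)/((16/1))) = 2205/32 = 68.91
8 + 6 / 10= 43 / 5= 8.60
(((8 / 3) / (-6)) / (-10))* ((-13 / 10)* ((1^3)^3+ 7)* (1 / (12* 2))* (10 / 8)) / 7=-13 / 3780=-0.00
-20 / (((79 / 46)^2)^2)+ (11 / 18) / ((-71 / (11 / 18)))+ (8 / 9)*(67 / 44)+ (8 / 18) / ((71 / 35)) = -7211759045627 / 9856084296564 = -0.73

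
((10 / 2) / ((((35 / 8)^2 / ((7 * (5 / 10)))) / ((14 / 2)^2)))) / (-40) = -28 / 25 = -1.12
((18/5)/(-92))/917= -9/210910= -0.00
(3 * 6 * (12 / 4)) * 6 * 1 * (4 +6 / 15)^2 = 156816 / 25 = 6272.64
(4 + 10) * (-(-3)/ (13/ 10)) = 420/ 13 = 32.31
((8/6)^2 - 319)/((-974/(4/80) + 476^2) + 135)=-2855/1865079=-0.00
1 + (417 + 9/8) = 3353/8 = 419.12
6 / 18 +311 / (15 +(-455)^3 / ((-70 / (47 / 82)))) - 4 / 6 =-126341723 / 379484205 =-0.33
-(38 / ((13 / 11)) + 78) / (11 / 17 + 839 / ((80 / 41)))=-1947520 / 7613619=-0.26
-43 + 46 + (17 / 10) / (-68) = 119 / 40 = 2.98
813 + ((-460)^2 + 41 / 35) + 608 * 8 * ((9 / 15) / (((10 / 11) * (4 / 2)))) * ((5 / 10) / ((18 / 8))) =111704704 / 525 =212770.86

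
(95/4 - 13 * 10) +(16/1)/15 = -6311/60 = -105.18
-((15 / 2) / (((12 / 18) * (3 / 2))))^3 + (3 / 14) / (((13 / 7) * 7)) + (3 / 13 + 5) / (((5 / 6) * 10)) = -7666401 / 18200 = -421.23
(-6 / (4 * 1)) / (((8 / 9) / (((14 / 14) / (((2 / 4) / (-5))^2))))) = -675 / 4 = -168.75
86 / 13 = 6.62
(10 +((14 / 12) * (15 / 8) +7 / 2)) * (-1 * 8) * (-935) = 234685 / 2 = 117342.50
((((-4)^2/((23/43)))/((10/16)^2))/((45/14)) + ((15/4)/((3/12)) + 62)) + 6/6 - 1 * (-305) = 10526573/25875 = 406.82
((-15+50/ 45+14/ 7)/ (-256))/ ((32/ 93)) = 3317/ 24576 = 0.13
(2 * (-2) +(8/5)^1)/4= -3/5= -0.60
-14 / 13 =-1.08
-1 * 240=-240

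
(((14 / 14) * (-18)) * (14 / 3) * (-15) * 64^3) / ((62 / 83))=13707509760 / 31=442177734.19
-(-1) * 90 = 90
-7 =-7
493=493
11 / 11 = 1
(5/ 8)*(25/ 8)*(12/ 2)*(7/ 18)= 875/ 192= 4.56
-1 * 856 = -856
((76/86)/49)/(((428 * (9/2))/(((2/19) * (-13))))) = -26/2029041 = -0.00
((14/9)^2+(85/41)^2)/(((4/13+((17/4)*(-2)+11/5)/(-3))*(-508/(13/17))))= -772922345/184026220974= -0.00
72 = 72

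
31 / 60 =0.52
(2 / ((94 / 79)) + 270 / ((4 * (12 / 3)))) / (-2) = -6977 / 752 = -9.28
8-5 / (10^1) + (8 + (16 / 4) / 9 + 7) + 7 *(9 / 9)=539 / 18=29.94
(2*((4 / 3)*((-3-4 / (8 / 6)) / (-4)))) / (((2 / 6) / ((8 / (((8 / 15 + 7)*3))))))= 480 / 113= 4.25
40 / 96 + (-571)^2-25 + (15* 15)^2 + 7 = 4519781 / 12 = 376648.42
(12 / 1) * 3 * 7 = 252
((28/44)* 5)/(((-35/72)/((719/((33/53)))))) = -7558.41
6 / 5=1.20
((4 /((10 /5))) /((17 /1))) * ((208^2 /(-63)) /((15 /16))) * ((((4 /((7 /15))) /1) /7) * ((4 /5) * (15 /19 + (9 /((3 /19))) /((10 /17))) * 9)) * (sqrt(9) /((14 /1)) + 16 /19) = -28883135004672 /368373425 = -78407.22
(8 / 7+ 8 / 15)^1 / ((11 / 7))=16 / 15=1.07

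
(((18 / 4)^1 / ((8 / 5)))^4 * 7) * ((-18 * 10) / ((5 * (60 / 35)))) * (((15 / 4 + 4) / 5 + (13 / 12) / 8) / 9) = -3612286125 / 2097152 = -1722.47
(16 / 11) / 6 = 8 / 33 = 0.24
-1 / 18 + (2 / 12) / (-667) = -335 / 6003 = -0.06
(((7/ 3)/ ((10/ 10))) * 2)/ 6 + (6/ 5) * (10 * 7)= 763/ 9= 84.78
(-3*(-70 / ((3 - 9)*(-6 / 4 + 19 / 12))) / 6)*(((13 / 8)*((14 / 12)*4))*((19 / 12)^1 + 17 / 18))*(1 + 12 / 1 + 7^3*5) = -2318680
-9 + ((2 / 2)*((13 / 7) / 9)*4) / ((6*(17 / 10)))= -28657 / 3213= -8.92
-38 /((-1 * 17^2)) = 0.13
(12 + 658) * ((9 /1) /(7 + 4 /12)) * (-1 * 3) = -27135 /11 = -2466.82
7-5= 2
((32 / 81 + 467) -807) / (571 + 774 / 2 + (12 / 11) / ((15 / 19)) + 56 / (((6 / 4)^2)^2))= -756470 / 2161663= -0.35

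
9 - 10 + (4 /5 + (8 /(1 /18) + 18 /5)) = 737 /5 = 147.40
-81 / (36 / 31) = -279 / 4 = -69.75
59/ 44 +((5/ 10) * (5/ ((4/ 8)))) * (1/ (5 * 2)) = 81/ 44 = 1.84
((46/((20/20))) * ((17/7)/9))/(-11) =-782/693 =-1.13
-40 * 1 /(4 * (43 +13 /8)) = -80 /357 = -0.22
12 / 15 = 4 / 5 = 0.80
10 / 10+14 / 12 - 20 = -107 / 6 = -17.83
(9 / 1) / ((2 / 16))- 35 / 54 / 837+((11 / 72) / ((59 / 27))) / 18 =1536075175 / 21333456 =72.00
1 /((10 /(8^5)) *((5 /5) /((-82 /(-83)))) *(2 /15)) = 2015232 /83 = 24279.90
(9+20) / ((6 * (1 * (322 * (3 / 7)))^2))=29 / 114264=0.00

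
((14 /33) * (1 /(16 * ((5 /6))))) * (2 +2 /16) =119 /1760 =0.07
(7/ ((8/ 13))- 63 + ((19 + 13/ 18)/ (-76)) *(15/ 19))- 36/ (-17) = -3661007/ 73644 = -49.71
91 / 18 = 5.06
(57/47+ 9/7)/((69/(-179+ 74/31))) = -1500150/234577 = -6.40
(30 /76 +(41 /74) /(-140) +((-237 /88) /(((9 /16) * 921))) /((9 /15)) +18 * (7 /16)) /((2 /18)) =37049002961 /498546510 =74.31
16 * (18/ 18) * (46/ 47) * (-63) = -46368/ 47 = -986.55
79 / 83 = 0.95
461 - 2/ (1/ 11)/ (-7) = 3249/ 7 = 464.14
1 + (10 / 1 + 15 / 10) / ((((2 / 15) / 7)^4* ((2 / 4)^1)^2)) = 2795664383 / 8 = 349458047.88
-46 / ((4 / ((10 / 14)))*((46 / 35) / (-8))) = 50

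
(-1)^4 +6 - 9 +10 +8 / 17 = 144 / 17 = 8.47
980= 980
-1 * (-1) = 1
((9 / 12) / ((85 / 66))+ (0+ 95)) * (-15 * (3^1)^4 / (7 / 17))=-3948507 / 14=-282036.21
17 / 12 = 1.42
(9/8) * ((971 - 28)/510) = 2829/1360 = 2.08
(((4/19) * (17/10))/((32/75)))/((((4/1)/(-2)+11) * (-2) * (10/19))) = -17/192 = -0.09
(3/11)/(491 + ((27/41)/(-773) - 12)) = 95079/166990120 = 0.00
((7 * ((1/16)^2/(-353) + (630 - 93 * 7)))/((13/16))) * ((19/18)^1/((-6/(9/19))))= 13284103/881088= 15.08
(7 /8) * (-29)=-203 /8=-25.38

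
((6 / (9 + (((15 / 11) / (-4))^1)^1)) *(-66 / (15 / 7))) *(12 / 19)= -162624 / 12065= -13.48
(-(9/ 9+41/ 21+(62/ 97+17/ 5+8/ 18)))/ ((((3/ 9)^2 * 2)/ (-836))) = 94972526/ 3395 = 27974.23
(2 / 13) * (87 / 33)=0.41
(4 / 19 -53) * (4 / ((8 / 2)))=-1003 / 19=-52.79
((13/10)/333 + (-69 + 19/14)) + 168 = 1169708/11655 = 100.36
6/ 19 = 0.32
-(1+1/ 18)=-19/ 18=-1.06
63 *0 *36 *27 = 0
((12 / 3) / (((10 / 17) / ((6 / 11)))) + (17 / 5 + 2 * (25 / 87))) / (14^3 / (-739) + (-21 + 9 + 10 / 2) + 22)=27170813 / 39911685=0.68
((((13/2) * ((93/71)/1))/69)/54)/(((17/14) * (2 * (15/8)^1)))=5642/11243205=0.00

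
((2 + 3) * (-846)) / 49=-4230 / 49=-86.33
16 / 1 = 16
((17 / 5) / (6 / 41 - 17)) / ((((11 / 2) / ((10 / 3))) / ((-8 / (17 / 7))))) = 9184 / 22803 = 0.40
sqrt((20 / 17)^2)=20 / 17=1.18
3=3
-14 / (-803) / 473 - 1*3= -1139443 / 379819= -3.00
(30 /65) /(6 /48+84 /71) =3408 /9659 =0.35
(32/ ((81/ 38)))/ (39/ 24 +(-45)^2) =0.01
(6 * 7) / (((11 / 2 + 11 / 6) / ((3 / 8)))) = 189 / 88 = 2.15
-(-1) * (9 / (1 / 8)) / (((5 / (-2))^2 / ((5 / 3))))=96 / 5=19.20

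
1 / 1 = 1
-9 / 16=-0.56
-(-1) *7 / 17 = 7 / 17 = 0.41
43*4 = 172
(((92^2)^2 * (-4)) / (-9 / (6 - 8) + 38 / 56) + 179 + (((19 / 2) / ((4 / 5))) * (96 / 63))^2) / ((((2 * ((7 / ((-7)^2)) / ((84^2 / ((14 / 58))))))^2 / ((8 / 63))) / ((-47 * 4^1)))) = 69139748416533415936 / 5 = 13827949683306683187.20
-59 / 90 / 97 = -59 / 8730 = -0.01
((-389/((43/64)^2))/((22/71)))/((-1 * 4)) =695.26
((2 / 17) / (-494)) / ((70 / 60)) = -6 / 29393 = -0.00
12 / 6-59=-57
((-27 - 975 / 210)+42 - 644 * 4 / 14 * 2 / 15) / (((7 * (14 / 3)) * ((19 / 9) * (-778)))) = 26793 / 101404520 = 0.00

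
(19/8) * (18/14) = 171/56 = 3.05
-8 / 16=-1 / 2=-0.50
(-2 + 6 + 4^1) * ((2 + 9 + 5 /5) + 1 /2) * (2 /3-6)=-1600 /3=-533.33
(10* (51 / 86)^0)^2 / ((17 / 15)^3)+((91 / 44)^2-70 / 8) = 610858333 / 9511568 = 64.22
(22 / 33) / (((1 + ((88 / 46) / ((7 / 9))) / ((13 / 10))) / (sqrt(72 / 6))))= 8372*sqrt(3) / 18159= 0.80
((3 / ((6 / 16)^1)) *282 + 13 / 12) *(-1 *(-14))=31599.17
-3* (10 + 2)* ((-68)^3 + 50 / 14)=79235964 / 7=11319423.43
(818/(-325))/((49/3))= -2454/15925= -0.15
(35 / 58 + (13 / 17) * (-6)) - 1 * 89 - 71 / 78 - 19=-112.90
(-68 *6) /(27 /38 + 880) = -15504 /33467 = -0.46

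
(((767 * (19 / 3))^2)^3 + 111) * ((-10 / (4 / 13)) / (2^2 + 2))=-155649293853851380645533380 / 2187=-71170230385848825169425.41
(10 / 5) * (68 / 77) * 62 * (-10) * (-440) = 3372800 / 7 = 481828.57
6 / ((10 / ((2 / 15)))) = 2 / 25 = 0.08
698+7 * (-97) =19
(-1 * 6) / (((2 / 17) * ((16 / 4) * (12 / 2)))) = -17 / 8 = -2.12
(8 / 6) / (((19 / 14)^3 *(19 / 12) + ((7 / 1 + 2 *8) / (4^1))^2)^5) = 51613760471788708429824 / 2691682755366526997519963695243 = 0.00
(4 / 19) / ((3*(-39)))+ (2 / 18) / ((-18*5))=-607 / 200070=-0.00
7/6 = 1.17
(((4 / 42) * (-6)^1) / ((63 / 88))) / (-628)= 88 / 69237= 0.00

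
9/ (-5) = -9/ 5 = -1.80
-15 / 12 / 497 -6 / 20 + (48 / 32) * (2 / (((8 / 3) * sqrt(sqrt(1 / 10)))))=-3007 / 9940 + 9 * 10^(1 / 4) / 8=1.70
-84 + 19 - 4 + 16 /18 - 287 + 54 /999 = -118234 /333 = -355.06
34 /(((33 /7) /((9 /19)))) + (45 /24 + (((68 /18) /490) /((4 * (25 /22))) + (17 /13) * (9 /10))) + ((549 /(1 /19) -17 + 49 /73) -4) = 911170468418543 /87468381000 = 10417.14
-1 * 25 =-25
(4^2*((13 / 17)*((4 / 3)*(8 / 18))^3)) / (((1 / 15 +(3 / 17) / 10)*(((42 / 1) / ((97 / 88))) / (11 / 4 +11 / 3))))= 12912640 / 2539107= 5.09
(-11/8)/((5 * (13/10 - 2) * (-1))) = -11/28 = -0.39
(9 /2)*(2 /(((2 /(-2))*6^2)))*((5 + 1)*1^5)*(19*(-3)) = 171 /2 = 85.50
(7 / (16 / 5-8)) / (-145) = 7 / 696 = 0.01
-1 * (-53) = 53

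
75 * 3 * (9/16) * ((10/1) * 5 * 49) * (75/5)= 4651171.88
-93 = -93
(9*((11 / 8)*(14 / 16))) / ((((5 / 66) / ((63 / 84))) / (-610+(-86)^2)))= 232783551 / 320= 727448.60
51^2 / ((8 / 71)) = 184671 / 8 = 23083.88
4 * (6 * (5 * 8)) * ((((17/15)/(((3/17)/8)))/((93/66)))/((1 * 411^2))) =0.21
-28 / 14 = -2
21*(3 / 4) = 63 / 4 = 15.75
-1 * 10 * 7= -70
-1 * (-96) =96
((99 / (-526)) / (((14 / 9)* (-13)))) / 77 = 81 / 670124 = 0.00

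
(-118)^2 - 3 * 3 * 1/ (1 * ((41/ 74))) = 570218/ 41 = 13907.76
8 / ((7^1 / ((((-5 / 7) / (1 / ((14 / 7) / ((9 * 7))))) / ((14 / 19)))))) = -760 / 21609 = -0.04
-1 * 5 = -5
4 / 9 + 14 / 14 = 1.44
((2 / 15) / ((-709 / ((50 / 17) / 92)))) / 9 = -5 / 7484913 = -0.00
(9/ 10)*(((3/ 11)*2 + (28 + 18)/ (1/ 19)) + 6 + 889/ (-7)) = 74601/ 110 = 678.19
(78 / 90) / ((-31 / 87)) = -377 / 155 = -2.43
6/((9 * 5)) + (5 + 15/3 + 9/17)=10.66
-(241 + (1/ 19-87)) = -2927/ 19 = -154.05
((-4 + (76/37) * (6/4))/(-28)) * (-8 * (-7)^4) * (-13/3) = 303212/111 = 2731.64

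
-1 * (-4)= 4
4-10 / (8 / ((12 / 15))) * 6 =-2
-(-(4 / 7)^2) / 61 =16 / 2989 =0.01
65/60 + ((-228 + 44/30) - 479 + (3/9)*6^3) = -12649/20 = -632.45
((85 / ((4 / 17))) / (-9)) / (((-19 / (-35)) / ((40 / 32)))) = -252875 / 2736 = -92.43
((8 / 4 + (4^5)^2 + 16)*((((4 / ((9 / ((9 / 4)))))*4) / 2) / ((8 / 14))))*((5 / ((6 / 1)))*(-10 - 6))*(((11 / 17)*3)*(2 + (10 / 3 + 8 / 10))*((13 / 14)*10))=-16229767840 / 3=-5409922613.33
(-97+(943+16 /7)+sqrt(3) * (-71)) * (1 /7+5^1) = 213768 /49 - 2556 * sqrt(3) /7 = 3730.17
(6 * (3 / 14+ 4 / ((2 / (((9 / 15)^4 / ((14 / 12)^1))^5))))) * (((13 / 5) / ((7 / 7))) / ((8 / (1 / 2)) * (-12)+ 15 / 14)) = -5954347213095065018 / 340031147003173828125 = -0.02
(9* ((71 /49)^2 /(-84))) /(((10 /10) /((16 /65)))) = -60492 /1092455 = -0.06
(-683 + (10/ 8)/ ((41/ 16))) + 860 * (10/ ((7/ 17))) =5798319/ 287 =20203.20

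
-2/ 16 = -1/ 8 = -0.12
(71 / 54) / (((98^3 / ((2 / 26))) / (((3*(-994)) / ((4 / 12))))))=-5041 / 5243784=-0.00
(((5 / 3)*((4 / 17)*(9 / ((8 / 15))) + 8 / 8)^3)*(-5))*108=-110526.36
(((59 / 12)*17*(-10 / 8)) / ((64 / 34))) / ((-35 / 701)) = 11952751 / 10752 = 1111.68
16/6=8/3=2.67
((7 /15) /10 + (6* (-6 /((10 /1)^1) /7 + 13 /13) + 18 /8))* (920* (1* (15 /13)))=751778 /91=8261.30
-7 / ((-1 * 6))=7 / 6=1.17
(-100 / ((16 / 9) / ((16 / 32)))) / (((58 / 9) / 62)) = -270.58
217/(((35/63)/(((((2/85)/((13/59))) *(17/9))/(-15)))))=-5.25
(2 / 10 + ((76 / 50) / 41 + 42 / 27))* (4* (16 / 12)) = 264592 / 27675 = 9.56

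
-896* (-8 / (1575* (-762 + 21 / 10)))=-2048 / 341955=-0.01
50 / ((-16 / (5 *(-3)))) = 375 / 8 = 46.88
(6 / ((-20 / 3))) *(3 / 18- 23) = 20.55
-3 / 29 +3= 84 / 29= 2.90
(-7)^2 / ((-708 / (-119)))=5831 / 708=8.24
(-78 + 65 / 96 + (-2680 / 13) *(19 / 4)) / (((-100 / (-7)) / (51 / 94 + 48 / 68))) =-1227597049 / 13295360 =-92.33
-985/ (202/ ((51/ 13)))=-50235/ 2626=-19.13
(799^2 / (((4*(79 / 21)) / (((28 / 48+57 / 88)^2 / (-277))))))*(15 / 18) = -2360088696875 / 12201260544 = -193.43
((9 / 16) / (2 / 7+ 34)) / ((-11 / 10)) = -21 / 1408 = -0.01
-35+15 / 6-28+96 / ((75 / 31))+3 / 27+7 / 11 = -20.07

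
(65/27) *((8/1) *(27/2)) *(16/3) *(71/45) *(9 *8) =472576/3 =157525.33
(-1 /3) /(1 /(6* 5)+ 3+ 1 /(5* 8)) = -40 /367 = -0.11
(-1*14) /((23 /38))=-532 /23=-23.13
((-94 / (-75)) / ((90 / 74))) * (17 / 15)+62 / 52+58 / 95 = 74294869 / 25008750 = 2.97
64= 64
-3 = -3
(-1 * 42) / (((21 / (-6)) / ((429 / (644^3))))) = 0.00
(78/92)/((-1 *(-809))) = 39/37214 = 0.00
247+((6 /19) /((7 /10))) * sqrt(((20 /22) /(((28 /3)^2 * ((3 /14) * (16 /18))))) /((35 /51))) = 135 * sqrt(374) /20482+247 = 247.13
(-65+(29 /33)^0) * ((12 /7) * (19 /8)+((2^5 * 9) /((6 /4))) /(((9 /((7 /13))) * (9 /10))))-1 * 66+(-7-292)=-3544069 /2457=-1442.44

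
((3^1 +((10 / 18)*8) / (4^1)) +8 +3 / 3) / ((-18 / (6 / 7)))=-0.62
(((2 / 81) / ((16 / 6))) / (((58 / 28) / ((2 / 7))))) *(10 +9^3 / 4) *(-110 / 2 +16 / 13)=-179177 / 13572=-13.20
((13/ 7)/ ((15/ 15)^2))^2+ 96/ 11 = 6563/ 539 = 12.18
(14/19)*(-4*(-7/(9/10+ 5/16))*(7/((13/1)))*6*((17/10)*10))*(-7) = -156737280/23959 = -6541.90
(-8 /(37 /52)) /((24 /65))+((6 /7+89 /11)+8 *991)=67576835 /8547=7906.50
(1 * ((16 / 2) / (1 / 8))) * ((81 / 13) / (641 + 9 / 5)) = 12960 / 20891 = 0.62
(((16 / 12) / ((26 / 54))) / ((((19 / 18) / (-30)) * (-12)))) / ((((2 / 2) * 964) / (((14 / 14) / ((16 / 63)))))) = 25515 / 952432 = 0.03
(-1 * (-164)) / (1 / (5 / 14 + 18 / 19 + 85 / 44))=776499 / 1463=530.76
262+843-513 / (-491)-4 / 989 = 537092288 / 485599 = 1106.04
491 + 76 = 567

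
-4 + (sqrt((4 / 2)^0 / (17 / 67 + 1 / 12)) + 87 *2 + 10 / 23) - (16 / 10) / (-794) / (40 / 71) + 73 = 2 *sqrt(54471) / 271 + 111141783 / 456550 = 245.16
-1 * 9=-9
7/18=0.39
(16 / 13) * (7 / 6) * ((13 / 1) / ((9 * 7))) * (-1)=-8 / 27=-0.30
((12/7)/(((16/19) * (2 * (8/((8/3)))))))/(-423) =-19/23688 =-0.00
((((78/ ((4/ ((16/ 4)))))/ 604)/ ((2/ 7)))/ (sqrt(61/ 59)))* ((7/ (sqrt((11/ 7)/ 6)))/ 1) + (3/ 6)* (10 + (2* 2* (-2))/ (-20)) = 26/ 5 + 1911* sqrt(1662738)/ 405284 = 11.28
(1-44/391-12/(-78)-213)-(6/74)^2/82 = -120945243335/570607414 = -211.96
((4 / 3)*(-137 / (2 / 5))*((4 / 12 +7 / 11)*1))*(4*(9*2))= -350720 / 11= -31883.64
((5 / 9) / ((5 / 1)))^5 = 1 / 59049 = 0.00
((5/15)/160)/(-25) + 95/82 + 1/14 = 4235713/3444000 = 1.23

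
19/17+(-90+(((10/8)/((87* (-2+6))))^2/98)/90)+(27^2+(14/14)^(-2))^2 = 532811.12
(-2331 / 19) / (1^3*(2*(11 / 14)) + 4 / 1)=-5439 / 247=-22.02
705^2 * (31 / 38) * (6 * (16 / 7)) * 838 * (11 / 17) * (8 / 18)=3029949225600 / 2261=1340092536.75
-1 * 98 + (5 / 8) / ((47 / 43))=-36633 / 376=-97.43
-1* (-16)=16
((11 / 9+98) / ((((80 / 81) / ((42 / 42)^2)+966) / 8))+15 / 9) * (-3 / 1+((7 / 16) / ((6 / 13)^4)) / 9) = -105197165755 / 21926267136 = -4.80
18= 18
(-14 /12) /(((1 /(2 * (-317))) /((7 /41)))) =15533 /123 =126.28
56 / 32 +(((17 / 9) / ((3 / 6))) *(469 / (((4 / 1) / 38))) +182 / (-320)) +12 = 24256901 / 1440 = 16845.07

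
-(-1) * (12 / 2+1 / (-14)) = 83 / 14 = 5.93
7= 7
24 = 24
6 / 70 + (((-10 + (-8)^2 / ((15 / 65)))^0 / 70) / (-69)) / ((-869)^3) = 271681252327 / 3169614610470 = 0.09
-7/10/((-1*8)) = 7/80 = 0.09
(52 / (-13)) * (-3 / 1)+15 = 27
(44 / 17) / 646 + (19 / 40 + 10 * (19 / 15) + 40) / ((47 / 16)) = 70047724 / 3871155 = 18.09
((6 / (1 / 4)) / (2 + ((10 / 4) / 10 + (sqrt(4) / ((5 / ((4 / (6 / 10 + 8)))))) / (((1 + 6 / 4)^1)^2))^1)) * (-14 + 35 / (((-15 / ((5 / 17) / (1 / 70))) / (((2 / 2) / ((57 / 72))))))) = -2489390400 / 3166369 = -786.20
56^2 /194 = 1568 /97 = 16.16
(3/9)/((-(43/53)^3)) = -0.62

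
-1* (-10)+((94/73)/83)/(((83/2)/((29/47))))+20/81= 417413906/40734657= 10.25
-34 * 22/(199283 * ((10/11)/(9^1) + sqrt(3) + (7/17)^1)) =-0.00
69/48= 23/16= 1.44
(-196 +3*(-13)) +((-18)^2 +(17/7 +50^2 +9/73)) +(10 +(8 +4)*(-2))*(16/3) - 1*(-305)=4325950/1533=2821.89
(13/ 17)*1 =13/ 17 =0.76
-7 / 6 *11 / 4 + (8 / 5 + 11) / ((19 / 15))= 3073 / 456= 6.74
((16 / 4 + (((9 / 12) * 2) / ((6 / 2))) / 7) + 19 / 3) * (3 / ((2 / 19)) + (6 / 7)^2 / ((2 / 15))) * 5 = 2427535 / 1372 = 1769.34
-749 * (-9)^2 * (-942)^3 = 50713028298072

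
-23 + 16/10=-107/5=-21.40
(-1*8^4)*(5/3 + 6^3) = -2674688/3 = -891562.67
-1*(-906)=906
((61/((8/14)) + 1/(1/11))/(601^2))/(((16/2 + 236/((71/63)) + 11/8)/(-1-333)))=-7446196/14962029023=-0.00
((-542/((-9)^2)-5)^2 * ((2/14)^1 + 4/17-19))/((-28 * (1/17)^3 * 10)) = 71792250877/1607445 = 44662.34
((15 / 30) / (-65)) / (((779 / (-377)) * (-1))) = -29 / 7790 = -0.00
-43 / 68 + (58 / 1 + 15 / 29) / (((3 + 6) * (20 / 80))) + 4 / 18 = 151435 / 5916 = 25.60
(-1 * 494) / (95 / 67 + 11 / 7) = -115843 / 701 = -165.25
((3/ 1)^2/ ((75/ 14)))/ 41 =42/ 1025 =0.04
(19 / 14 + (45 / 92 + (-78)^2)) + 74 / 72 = 17639761 / 2898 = 6086.87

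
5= 5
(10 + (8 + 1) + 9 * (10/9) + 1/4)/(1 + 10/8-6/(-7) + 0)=273/29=9.41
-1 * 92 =-92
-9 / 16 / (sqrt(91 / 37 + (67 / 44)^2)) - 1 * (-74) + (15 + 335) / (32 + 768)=1191 / 16 - 99 * sqrt(12663953) / 1369076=74.18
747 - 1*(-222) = 969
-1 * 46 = -46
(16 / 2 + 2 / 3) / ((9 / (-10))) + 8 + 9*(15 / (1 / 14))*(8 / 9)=45316 / 27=1678.37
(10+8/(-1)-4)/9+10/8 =37/36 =1.03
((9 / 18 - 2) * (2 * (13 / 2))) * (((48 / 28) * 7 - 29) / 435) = 221 / 290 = 0.76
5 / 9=0.56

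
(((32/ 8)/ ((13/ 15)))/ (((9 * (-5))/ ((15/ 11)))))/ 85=-4/ 2431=-0.00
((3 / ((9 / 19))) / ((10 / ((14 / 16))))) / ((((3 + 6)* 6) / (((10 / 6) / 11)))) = 133 / 85536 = 0.00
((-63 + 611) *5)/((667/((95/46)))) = 130150/15341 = 8.48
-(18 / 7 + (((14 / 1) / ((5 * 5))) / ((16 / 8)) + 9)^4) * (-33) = 669444338706 / 2734375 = 244825.36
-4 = -4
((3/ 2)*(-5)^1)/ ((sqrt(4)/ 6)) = -45/ 2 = -22.50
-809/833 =-0.97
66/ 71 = 0.93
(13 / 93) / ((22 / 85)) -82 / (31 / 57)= -307379 / 2046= -150.23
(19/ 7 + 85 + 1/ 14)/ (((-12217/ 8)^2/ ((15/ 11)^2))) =8848800/ 126419060383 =0.00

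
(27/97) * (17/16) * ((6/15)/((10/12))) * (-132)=-45441/2425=-18.74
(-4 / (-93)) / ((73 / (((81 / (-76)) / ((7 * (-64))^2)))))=-27 / 8629669888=-0.00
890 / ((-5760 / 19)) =-1691 / 576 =-2.94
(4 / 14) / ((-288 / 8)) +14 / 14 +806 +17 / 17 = 101807 / 126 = 807.99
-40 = -40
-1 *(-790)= 790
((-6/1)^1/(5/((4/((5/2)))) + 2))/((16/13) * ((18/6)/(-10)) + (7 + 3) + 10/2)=-1040/12997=-0.08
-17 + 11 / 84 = -1417 / 84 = -16.87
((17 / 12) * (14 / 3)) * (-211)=-1394.94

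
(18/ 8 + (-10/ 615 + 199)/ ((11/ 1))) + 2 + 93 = 56747/ 492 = 115.34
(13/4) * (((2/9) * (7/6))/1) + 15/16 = 769/432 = 1.78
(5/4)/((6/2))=5/12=0.42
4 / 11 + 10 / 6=67 / 33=2.03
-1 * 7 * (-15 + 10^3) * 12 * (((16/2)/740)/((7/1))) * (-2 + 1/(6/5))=5516/37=149.08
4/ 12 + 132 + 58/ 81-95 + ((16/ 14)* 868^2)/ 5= 69760946/ 405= 172249.25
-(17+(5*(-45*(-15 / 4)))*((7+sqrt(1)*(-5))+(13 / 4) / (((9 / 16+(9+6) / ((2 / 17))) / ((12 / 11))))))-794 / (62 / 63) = -1180662613 / 465806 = -2534.67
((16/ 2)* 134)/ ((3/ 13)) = 13936/ 3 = 4645.33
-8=-8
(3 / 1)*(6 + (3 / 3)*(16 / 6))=26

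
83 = 83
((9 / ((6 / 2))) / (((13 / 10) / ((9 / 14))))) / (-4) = -135 / 364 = -0.37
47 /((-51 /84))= -77.41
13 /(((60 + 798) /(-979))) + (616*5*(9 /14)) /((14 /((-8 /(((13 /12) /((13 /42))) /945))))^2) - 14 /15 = 69284136823 /1470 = 47132065.87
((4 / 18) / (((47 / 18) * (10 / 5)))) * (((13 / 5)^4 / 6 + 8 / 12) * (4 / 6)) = 62122 / 264375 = 0.23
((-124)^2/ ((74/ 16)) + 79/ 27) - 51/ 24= 26576129/ 7992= 3325.34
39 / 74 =0.53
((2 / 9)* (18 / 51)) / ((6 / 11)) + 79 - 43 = 5530 / 153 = 36.14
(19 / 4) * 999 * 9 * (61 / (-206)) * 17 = -177149673 / 824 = -214987.47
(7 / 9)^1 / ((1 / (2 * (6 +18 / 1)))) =112 / 3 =37.33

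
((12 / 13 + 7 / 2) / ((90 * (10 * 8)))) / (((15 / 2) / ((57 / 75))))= 437 / 7020000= 0.00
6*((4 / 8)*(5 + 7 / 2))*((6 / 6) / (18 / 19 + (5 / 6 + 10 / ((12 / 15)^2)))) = 11628 / 7937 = 1.47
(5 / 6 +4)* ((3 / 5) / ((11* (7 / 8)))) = 116 / 385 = 0.30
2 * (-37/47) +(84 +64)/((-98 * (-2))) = -1887/2303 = -0.82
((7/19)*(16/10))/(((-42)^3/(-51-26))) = 11/17955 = 0.00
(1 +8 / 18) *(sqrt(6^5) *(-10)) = -520 *sqrt(6) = -1273.73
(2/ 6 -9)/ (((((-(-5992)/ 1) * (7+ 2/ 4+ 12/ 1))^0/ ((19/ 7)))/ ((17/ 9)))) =-8398/ 189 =-44.43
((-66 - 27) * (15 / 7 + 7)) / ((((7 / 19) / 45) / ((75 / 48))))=-7951500 / 49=-162275.51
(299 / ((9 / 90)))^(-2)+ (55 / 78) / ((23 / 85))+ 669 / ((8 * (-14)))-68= -53594591291 / 750968400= -71.37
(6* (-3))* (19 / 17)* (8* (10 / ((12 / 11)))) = -1475.29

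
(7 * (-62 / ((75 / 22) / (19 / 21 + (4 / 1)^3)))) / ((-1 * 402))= 929566 / 45225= 20.55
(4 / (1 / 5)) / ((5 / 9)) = 36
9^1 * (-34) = -306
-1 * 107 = -107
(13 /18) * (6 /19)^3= 156 /6859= 0.02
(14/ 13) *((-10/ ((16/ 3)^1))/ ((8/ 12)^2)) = -945/ 208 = -4.54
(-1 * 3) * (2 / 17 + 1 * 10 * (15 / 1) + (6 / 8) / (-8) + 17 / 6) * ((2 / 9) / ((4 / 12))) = -249463 / 816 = -305.71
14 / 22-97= -1060 / 11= -96.36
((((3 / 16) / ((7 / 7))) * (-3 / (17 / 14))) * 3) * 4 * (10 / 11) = -945 / 187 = -5.05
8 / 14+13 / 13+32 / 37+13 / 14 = 249 / 74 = 3.36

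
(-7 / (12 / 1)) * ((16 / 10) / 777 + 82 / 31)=-159409 / 103230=-1.54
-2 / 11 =-0.18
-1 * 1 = -1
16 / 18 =8 / 9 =0.89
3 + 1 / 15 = 3.07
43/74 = 0.58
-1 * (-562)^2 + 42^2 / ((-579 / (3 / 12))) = -315844.76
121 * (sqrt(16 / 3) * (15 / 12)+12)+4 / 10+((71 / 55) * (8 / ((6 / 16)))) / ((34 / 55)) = 1846.25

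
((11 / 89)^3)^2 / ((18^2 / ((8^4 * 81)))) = 1814078464 / 496981290961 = 0.00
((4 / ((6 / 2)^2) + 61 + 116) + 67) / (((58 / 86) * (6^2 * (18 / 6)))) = 23650 / 7047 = 3.36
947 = 947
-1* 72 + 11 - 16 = -77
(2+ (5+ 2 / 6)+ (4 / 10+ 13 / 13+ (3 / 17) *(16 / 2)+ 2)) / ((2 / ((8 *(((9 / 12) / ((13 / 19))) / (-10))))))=-58843 / 11050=-5.33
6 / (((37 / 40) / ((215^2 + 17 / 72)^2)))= 55385141995445 / 3996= 13860145644.51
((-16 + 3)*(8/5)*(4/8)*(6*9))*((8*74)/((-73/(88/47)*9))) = 16253952/17155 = 947.48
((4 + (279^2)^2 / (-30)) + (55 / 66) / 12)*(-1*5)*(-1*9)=-72710653907 / 8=-9088831738.38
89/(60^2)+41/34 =75313/61200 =1.23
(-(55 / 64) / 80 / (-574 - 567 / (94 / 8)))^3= 138188413 / 26859584918001249419264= 0.00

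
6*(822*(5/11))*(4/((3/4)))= 131520/11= 11956.36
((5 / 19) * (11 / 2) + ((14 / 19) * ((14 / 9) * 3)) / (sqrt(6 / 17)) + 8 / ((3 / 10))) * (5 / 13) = 490 * sqrt(102) / 2223 + 16025 / 1482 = 13.04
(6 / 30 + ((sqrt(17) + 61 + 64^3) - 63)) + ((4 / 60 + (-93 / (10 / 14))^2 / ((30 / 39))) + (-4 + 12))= sqrt(17) + 213140939 / 750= 284192.04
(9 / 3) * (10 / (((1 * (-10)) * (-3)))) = 1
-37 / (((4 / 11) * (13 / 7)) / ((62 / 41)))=-88319 / 1066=-82.85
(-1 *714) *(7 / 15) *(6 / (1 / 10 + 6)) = -19992 / 61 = -327.74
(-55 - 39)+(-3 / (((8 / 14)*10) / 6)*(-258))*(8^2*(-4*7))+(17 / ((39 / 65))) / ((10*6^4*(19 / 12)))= -89659209659 / 61560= -1456452.40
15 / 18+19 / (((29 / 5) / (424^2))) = 102472465 / 174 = 588922.21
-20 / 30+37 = 109 / 3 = 36.33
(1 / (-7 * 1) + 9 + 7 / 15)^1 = 979 / 105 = 9.32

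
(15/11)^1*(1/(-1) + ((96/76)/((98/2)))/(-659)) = -9203295/6748819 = -1.36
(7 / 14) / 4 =1 / 8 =0.12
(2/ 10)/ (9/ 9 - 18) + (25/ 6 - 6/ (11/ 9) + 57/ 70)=236/ 3927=0.06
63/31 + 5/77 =5006/2387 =2.10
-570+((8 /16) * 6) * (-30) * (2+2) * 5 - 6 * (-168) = -1362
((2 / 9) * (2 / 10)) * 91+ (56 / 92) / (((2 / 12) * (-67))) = 276682 / 69345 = 3.99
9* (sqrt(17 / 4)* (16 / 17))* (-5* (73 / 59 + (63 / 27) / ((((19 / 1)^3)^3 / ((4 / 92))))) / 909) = -65015117348529440* sqrt(17) / 2255556997519316553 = -0.12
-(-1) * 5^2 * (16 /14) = 28.57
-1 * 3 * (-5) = 15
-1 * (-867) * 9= 7803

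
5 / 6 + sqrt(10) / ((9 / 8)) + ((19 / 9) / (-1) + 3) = 31 / 18 + 8*sqrt(10) / 9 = 4.53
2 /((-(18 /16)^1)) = -16 /9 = -1.78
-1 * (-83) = 83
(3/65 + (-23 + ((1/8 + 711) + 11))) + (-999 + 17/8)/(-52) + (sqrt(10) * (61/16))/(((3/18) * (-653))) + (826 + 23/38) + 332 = 1876.84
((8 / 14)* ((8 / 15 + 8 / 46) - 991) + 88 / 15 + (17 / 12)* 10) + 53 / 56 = -1503929 / 2760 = -544.90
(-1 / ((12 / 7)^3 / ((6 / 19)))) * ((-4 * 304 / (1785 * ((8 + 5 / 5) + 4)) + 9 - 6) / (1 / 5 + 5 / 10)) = -478793 / 1813968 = -0.26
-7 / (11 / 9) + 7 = 14 / 11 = 1.27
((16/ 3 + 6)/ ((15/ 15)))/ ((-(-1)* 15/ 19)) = 646/ 45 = 14.36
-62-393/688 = -62.57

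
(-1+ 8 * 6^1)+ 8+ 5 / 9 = 500 / 9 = 55.56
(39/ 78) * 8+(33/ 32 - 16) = -351/ 32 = -10.97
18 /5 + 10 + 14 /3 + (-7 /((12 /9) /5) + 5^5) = 187021 /60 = 3117.02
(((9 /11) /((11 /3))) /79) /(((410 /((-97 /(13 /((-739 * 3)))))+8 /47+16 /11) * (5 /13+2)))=3547663353 /4940525587030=0.00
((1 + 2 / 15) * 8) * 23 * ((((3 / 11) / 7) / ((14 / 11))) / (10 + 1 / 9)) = 14076 / 22295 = 0.63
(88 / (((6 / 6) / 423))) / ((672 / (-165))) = -255915 / 28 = -9139.82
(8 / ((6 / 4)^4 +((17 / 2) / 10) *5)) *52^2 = 346112 / 149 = 2322.90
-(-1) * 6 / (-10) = -3 / 5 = -0.60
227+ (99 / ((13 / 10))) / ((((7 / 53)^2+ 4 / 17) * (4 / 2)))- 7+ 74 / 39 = 6494753 / 17433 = 372.56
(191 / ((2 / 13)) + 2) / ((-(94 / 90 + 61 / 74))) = -4140855 / 6223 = -665.41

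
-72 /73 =-0.99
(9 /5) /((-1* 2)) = -9 /10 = -0.90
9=9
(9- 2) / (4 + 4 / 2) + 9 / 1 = 61 / 6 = 10.17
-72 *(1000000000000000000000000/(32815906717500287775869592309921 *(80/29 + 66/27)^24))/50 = -0.00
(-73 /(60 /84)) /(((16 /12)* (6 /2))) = -25.55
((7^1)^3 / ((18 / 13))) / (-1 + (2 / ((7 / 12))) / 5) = -788.21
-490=-490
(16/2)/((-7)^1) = -8/7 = -1.14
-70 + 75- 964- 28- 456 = -1443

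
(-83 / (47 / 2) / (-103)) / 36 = 83 / 87138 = 0.00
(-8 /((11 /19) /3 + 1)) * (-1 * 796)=90744 /17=5337.88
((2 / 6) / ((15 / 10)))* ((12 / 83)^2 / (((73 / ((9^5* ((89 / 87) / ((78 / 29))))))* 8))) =0.18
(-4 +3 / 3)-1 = -4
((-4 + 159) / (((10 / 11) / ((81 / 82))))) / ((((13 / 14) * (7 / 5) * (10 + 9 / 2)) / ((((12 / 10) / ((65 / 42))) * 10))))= 13920984 / 200941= 69.28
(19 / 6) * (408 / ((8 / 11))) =3553 / 2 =1776.50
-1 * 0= 0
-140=-140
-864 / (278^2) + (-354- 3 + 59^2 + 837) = 76530265 / 19321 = 3960.99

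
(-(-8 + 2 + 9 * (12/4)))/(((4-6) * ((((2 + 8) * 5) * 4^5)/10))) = 0.00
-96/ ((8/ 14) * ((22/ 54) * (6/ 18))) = -13608/ 11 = -1237.09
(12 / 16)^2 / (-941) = -9 / 15056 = -0.00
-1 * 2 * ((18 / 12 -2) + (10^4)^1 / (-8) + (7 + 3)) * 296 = 734376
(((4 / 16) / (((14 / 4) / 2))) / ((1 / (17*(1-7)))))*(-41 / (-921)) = -1394 / 2149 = -0.65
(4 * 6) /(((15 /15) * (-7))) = -24 /7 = -3.43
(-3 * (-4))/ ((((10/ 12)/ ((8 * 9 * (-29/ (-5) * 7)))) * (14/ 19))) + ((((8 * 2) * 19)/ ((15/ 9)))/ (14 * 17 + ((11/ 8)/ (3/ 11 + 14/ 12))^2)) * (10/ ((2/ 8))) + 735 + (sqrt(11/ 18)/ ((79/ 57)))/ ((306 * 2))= 57893.22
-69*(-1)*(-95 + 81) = -966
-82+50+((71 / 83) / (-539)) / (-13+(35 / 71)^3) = -6599531017631 / 206236138416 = -32.00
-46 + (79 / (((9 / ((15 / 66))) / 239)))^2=8910500641 / 39204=227285.50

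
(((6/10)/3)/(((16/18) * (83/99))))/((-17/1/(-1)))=891/56440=0.02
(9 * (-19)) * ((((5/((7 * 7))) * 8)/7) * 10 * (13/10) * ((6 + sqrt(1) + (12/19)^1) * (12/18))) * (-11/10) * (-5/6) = -414700/343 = -1209.04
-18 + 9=-9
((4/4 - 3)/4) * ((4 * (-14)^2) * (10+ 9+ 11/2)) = -9604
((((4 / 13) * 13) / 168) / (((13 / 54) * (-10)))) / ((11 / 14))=-9 / 715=-0.01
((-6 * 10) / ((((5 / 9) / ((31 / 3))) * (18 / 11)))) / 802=-341 / 401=-0.85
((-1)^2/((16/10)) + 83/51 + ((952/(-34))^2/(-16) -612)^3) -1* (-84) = -117832315457/408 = -288804694.75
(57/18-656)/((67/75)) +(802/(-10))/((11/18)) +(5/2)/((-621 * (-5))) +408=-1038970591/2288385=-454.02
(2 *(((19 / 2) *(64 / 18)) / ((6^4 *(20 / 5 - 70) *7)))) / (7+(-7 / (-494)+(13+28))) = -9386 / 3994255881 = -0.00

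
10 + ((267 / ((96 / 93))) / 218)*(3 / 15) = 357077 / 34880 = 10.24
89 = 89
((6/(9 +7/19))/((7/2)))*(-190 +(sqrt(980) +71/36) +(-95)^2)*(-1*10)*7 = -30222445/267 - 15960*sqrt(5)/89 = -113593.66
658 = 658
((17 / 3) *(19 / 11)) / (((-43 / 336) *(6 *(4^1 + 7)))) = -18088 / 15609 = -1.16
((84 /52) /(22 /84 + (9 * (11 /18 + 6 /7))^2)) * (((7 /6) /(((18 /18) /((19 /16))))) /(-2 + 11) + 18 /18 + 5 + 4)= 3009139 /32082648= 0.09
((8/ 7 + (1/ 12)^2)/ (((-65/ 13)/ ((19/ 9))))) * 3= -22021/ 15120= -1.46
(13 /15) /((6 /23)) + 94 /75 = 2059 /450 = 4.58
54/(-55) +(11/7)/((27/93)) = 15353/3465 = 4.43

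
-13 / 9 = -1.44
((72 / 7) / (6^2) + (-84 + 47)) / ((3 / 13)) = -3341 / 21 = -159.10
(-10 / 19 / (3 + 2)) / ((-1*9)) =2 / 171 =0.01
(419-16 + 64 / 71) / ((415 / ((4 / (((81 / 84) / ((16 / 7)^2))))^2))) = 160373407744 / 350839755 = 457.11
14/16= 7/8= 0.88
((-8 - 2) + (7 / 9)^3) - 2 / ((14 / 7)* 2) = -14623 / 1458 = -10.03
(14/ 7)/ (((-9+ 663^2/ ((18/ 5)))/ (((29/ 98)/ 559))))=58/ 6688526117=0.00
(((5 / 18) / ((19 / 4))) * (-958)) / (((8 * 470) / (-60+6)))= 1437 / 1786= 0.80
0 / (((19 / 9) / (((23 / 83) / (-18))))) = 0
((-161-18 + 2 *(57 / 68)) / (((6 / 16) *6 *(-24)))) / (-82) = -6029 / 150552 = -0.04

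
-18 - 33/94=-1725/94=-18.35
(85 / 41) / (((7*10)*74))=17 / 42476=0.00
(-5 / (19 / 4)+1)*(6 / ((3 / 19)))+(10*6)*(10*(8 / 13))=4774 / 13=367.23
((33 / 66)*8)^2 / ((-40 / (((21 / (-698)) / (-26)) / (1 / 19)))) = -399 / 45370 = -0.01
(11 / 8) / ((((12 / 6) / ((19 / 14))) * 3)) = 209 / 672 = 0.31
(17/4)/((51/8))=2/3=0.67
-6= -6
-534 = -534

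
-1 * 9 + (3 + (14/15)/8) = -353/60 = -5.88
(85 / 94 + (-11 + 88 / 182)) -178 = -1604835 / 8554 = -187.61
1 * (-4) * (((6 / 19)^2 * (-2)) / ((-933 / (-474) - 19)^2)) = 798848 / 290463849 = 0.00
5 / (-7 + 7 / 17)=-85 / 112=-0.76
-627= -627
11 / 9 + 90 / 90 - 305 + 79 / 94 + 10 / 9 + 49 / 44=-1859417 / 6204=-299.71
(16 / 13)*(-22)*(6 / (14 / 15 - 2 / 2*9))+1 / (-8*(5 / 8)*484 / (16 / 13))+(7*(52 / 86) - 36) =-3932562 / 338195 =-11.63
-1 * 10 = -10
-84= -84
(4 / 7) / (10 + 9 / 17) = 68 / 1253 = 0.05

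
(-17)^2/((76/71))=269.99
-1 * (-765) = 765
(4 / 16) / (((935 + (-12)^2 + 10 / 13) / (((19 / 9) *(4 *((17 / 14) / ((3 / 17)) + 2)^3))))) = 12818093899 / 9359759304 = 1.37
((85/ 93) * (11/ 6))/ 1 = 935/ 558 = 1.68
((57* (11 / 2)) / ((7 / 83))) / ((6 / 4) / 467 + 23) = 24303147 / 150395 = 161.60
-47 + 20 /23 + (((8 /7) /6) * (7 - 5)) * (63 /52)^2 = -354271 /7774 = -45.57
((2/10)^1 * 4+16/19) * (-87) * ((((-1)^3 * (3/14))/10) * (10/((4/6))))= 30537/665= 45.92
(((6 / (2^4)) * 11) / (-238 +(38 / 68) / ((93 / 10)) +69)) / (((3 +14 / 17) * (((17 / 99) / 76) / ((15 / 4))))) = -294412239 / 27777776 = -10.60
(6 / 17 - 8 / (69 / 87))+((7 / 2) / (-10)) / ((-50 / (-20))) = -193037 / 19550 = -9.87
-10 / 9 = -1.11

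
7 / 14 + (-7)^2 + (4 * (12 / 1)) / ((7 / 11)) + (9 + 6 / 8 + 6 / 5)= 19023 / 140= 135.88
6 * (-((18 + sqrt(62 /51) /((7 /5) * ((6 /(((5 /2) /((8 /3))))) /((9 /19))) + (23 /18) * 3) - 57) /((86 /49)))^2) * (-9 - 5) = 41373.63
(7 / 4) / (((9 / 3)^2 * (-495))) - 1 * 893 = -15913267 / 17820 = -893.00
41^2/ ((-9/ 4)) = -6724/ 9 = -747.11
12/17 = 0.71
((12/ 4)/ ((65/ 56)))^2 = 28224/ 4225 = 6.68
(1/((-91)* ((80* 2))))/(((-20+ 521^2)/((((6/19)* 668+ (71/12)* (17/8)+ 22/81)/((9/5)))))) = -11021303/350320800420864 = -0.00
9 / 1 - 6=3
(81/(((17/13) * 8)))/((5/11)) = 11583/680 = 17.03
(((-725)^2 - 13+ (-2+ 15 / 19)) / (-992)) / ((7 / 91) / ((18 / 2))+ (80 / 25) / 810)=-262897376625 / 6200992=-42396.02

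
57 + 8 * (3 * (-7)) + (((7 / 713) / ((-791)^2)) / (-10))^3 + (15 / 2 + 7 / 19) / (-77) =-6010384635837010136496909522709 / 54097806556620858112155151000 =-111.10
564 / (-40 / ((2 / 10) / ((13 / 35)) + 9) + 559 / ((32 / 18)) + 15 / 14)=1958208 / 1080887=1.81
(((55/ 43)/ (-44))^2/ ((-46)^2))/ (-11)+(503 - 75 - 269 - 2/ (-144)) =159.01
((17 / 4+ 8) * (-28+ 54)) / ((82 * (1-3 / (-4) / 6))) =1274 / 369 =3.45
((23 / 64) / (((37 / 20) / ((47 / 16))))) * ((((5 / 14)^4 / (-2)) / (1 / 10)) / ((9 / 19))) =-320921875 / 3274887168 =-0.10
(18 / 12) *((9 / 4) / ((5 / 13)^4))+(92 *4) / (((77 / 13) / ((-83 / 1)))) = -1925981681 / 385000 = -5002.55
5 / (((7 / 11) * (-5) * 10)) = -11 / 70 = -0.16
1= 1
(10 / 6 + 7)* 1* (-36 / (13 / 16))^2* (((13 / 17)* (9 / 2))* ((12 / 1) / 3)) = 3981312 / 17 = 234194.82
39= 39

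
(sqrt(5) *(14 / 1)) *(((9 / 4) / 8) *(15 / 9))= 105 *sqrt(5) / 16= 14.67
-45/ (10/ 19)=-171/ 2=-85.50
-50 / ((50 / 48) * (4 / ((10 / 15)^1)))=-8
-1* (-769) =769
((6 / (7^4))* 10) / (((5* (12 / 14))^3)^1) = 1 / 3150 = 0.00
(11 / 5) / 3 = 11 / 15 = 0.73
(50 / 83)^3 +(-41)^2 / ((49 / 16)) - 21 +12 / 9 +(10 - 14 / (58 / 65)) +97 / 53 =67900494272195 / 129188982993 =525.59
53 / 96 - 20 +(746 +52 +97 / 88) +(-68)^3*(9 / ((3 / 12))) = -11952623597 / 1056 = -11318772.35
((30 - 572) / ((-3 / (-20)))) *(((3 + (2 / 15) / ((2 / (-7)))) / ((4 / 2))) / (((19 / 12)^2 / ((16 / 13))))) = -555008 / 247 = -2247.00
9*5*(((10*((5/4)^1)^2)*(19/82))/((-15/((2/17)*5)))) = -35625/5576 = -6.39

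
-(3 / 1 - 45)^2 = -1764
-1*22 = -22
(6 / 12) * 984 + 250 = 742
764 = 764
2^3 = 8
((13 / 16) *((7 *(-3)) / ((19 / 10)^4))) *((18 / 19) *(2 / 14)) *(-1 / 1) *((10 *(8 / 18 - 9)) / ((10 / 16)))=-60060000 / 2476099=-24.26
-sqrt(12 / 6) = -sqrt(2) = -1.41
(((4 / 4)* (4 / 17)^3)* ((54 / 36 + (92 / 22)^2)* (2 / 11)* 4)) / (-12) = -294080 / 19617609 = -0.01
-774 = -774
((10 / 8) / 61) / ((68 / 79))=395 / 16592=0.02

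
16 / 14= 8 / 7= 1.14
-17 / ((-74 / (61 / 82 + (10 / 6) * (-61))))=-11407 / 492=-23.18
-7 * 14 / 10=-49 / 5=-9.80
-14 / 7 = -2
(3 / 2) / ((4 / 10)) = 3.75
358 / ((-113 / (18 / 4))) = -1611 / 113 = -14.26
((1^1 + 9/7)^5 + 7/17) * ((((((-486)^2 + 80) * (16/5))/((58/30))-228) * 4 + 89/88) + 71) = 71593892577494445/729154888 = 98187495.90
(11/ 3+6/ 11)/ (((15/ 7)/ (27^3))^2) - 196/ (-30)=293191222121/ 825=355383299.54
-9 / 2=-4.50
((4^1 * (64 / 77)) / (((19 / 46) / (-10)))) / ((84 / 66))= -58880 / 931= -63.24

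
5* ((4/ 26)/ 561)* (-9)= -30/ 2431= -0.01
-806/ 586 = -403/ 293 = -1.38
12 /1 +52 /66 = 422 /33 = 12.79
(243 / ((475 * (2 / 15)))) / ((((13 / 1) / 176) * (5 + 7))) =5346 / 1235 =4.33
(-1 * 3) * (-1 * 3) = 9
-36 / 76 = -9 / 19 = -0.47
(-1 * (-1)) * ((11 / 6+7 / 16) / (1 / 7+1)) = 763 / 384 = 1.99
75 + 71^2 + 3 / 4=20467 / 4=5116.75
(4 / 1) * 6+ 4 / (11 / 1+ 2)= 316 / 13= 24.31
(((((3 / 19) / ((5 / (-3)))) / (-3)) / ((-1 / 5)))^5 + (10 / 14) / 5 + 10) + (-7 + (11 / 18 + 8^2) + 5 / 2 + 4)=11583175813 / 155994237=74.25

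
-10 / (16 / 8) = -5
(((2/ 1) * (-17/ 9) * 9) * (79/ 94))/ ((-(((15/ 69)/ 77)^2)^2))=13211443062723983/ 29375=449751253199.11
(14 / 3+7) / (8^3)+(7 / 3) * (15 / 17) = 54355 / 26112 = 2.08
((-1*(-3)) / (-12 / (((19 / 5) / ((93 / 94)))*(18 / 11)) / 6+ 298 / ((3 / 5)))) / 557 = 16074 / 1481305295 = 0.00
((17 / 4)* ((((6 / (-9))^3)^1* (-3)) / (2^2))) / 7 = 17 / 126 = 0.13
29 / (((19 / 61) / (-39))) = -68991 / 19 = -3631.11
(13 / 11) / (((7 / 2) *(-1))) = -26 / 77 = -0.34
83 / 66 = 1.26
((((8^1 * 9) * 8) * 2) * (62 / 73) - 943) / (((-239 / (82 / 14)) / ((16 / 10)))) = -1.39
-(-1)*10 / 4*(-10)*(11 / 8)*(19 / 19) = -275 / 8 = -34.38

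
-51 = -51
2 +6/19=44/19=2.32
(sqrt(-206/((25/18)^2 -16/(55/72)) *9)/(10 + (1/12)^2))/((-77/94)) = -730944 *sqrt(3839431090)/37600331461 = -1.20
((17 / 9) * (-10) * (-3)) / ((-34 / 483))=-805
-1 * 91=-91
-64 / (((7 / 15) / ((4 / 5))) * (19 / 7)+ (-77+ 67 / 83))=63744 / 74311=0.86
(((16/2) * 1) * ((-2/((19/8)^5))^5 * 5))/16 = -3022314549036572936765440/93076495688256089536609610280499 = -0.00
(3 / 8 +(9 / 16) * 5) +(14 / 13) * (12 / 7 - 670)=-149033 / 208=-716.50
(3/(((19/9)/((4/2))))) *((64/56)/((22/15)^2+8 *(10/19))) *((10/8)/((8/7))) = 30375/54392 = 0.56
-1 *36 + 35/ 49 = -247/ 7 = -35.29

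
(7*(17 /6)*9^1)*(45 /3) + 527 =3204.50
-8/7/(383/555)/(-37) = 120/2681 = 0.04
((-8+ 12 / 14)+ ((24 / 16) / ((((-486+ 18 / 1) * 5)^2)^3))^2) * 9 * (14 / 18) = -598932355484985202253765836799999999999993 / 11978647109699704045075316736000000000000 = -50.00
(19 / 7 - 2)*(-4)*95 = -1900 / 7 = -271.43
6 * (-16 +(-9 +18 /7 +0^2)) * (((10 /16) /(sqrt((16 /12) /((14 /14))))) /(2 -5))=785 * sqrt(3) /56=24.28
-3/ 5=-0.60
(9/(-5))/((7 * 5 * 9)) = -1/175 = -0.01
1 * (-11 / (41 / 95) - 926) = -39011 / 41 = -951.49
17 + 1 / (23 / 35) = 426 / 23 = 18.52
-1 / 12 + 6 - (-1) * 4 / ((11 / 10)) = 1261 / 132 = 9.55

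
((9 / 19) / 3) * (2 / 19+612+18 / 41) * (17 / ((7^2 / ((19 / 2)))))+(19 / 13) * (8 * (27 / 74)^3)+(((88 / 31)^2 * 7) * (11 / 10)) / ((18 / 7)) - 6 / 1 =366821227516620691 / 1086971015603655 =337.47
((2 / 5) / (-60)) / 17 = -1 / 2550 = -0.00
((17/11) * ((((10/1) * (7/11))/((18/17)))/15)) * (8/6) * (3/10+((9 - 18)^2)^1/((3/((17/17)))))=368186/16335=22.54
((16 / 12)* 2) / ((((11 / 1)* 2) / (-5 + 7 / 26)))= -0.57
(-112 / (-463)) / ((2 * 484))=14 / 56023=0.00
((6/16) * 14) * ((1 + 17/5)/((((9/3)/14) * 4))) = 539/20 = 26.95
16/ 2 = 8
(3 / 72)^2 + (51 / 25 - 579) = -8308199 / 14400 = -576.96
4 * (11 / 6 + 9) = 130 / 3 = 43.33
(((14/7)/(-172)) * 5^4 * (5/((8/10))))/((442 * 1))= -15625/152048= -0.10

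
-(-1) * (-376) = -376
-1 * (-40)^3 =64000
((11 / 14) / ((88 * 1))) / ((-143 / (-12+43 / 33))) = 353 / 528528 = 0.00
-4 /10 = -2 /5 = -0.40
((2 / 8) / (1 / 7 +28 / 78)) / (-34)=-273 / 18632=-0.01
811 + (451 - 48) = 1214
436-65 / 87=37867 / 87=435.25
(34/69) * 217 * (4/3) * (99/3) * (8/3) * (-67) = -174002752/207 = -840593.00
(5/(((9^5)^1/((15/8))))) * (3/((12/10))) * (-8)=-125/39366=-0.00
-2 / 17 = -0.12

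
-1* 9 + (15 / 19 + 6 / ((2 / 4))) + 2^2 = 148 / 19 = 7.79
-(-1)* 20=20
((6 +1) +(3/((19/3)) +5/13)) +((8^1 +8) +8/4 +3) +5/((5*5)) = 35887/1235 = 29.06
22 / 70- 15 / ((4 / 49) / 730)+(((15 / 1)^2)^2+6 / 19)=-111070787 / 1330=-83511.87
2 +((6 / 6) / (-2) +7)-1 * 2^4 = -15 / 2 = -7.50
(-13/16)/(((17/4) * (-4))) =13/272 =0.05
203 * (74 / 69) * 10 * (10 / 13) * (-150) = -75110000 / 299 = -251204.01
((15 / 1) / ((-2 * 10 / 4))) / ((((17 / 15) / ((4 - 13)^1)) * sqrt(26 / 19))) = 405 * sqrt(494) / 442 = 20.37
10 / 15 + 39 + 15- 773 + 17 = -701.33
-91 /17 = -5.35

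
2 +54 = 56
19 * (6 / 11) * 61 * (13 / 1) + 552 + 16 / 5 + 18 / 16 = 3860863 / 440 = 8774.69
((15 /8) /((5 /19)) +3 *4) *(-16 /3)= -102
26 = 26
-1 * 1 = -1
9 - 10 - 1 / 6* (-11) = 5 / 6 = 0.83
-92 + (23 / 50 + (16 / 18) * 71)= -12793 / 450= -28.43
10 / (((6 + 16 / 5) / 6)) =150 / 23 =6.52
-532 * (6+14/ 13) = -48944/ 13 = -3764.92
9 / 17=0.53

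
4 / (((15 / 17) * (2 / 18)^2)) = 1836 / 5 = 367.20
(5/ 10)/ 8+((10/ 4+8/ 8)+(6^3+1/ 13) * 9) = 405237/ 208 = 1948.25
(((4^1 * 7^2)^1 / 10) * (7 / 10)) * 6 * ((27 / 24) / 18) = 1029 / 200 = 5.14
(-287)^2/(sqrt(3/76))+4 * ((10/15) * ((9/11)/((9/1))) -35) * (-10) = 46120/33+164738 * sqrt(57)/3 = 415979.12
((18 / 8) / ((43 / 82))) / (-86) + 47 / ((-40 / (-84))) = 3648081 / 36980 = 98.65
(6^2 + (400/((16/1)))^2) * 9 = 5949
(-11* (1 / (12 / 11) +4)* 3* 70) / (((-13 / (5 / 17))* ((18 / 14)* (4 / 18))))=795025 / 884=899.35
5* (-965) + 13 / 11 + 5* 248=-39422 / 11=-3583.82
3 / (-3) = -1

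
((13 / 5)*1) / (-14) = -13 / 70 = -0.19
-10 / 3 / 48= -5 / 72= -0.07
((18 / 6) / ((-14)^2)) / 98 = 3 / 19208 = 0.00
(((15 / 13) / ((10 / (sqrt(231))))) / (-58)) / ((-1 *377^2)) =3 *sqrt(231) / 214330532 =0.00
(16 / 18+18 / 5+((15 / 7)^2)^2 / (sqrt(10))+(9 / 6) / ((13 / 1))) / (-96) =-3375 * sqrt(10) / 153664 - 5387 / 112320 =-0.12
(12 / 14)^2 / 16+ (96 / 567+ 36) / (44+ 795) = 0.09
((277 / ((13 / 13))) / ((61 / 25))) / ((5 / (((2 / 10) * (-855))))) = -236835 / 61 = -3882.54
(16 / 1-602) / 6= -293 / 3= -97.67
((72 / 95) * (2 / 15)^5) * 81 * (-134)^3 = -1847887872 / 296875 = -6224.46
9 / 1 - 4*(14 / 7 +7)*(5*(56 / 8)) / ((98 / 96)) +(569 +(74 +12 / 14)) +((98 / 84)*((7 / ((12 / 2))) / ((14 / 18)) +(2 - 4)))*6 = -8189 / 14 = -584.93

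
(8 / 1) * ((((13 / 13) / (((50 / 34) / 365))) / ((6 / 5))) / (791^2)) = 4964 / 1877043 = 0.00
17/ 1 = 17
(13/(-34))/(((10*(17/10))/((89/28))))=-1157/16184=-0.07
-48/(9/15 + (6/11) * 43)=-880/441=-2.00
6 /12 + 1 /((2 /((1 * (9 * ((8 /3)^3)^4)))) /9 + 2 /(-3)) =-1.00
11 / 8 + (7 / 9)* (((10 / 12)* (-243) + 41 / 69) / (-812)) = 112981 / 72036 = 1.57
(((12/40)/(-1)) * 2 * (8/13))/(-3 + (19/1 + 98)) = -4/1235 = -0.00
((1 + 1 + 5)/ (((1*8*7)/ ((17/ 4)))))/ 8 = 17/ 256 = 0.07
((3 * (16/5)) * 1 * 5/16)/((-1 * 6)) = -1/2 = -0.50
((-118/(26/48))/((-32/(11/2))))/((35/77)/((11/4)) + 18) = 235587/114296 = 2.06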